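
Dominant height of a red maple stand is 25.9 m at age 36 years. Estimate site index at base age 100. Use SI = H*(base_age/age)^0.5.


Formula: SI = H_dom * (base_age / age)^0.5
Age ratio = 100 / 36 = 2.77778
sqrt(age_ratio) = 1.66667
SI = 25.9 * 1.66667 = 43.2 m

43.2


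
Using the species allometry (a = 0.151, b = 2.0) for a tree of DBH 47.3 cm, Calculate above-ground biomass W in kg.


Formula: W = a * DBH^b  (allometric power law)
DBH^b = 47.3^2.0 = 2237.29
W = 0.151 * 2237.29 = 337.8 kg

337.8


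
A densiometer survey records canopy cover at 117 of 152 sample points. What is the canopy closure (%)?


Formula: Canopy closure = covered points / total points * 100
Closure = 117 / 152 * 100
Closure = 0.7697 * 100 = 77.0%

77.0


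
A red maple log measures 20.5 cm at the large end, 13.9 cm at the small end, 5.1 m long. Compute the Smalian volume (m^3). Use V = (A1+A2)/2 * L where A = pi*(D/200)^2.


Smalian: V = (A1 + A2)/2 * L,  A = pi*(D/200)^2
A1 = pi*(20.5/200)^2 = 0.033006 m^2
A2 = pi*(13.9/200)^2 = 0.015175 m^2
V = (0.033006+0.015175)/2*5.1 = 0.1229 m^3

0.1229


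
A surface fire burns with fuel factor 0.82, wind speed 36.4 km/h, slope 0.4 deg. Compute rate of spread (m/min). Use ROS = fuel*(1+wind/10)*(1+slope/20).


Formula: ROS = fuel * (1 + wind/10) * (1 + slope/20)
Wind factor = 1 + 36.4/10 = 4.64
Slope factor = 1 + 0.4/20 = 1.02
ROS = 0.82 * 4.64 * 1.02 = 3.88 m/min

3.88


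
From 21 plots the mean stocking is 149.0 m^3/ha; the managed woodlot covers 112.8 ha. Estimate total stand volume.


Formula: Total Volume = Mean Volume per ha * Total Area
Total Volume = 149.0 m^3/ha * 112.8 ha
Total Volume = 16807 m^3

16807


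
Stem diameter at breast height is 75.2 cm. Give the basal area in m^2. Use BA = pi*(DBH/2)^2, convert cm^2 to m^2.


Formula: BA = pi * (DBH/2)^2 / 10000  (cm^2 to m^2)
Radius = DBH/2 = 75.2/2 = 37.6 cm
BA = pi * 37.6^2 / 10000
   = 4441.458 cm^2 / 10000
   = 0.4441 m^2

0.4441


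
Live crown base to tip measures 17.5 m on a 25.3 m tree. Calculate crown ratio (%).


Formula: Crown Ratio = (Crown Length / Total Height) * 100
CR = (17.5 m / 25.3 m) * 100
CR = 0.6917 * 100 = 69.2%

69.2


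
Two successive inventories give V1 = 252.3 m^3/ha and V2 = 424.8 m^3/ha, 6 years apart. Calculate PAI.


Formula: PAI = (V_T2 - V_T1) / (T2 - T1)
Volume increment = 424.8 - 252.3 = 172.5 m^3/ha
PAI = 172.5 / 6 = 28.75 m^3/ha/year

28.75


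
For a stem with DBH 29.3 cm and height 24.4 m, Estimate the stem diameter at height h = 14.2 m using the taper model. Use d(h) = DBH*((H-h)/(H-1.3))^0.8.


Taper: d(h) = DBH * ((H - h) / (H - 1.3))^0.8
Numerator = H - h = 24.4 - 14.2 = 10.2 m
Denominator = H - 1.3 = 24.4 - 1.3 = 23.1 m
Ratio = 10.2 / 23.1 = 0.44156
d = 29.3 * 0.44156^0.8 = 15.2 cm

15.2


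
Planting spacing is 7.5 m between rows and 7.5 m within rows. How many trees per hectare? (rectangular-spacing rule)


Formula: TPH = 10000 m^2/ha / (spacing_x * spacing_y)
Area per tree = 7.5 m * 7.5 m = 56.25 m^2
TPH = 10000 / 56.25 = 178 trees/ha

178


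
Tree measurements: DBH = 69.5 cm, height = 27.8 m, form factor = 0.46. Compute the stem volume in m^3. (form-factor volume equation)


Formula: V = pi * (DBH/200)^2 * H * ff
Radius = DBH/200 = 69.5/200 = 0.3475 m
Radius^2 = 0.3475^2 = 0.12075625 m^2
V = pi * 0.12075625 * 27.8 * 0.46
V = 4.851 m^3

4.851


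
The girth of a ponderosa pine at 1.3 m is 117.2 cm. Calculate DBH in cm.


Formula: DBH = C / pi
DBH = 117.2 / pi
pi = 3.14159...
DBH = 37.3 cm

37.3


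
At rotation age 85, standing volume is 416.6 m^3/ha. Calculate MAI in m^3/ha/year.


Formula: MAI = Total Volume / Stand Age
MAI = 416.6 m^3/ha / 85 years
MAI = 4.9 m^3/ha/year

4.9


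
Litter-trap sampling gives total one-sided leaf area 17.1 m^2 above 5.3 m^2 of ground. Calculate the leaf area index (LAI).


Formula: LAI = total leaf area / ground area  (dimensionless)
LAI = 17.1 m^2 / 5.3 m^2
LAI = 3.23

3.23


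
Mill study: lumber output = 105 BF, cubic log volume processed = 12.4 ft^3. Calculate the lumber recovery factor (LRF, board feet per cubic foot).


Formula: LRF = Lumber Output (BF) / Log Input (ft^3)
LRF = 105 BF / 12.4 ft^3
LRF = 8.47 BF/ft^3

8.47


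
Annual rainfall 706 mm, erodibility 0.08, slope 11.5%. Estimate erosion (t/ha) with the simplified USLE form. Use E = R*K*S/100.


Formula: E = R * K * S / 100  (simplified USLE)
R * K = 706 * 0.08 = 56.48
E = 56.48 * 11.5 / 100 = 6.5 t/ha

6.5


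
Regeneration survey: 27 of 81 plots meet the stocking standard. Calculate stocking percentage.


Formula: Stocking % = stocked plots / total plots * 100
Stocking = 27 / 81 * 100
Stocking = 0.3333 * 100 = 33.3%

33.3


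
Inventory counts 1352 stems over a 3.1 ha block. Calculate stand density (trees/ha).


Formula: Stand Density = N_trees / Area_ha
Density = 1352 trees / 3.1 ha
Density = 436 trees/ha

436


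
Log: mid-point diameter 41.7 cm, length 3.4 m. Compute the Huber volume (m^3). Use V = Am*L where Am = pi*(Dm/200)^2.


Huber: V = Am * L,  Am = pi*(Dm/200)^2
Am = pi*(41.7/200)^2 = 0.136572 m^2
V = 0.136572*3.4 = 0.4643 m^3

0.4643


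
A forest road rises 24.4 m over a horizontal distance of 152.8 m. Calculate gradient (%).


Formula: Gradient = rise / run * 100
Gradient = 24.4 / 152.8 * 100 = 16.0%

16.0


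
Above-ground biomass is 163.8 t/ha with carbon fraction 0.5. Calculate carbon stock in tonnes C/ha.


Formula: Carbon Stock = Biomass * Carbon Fraction
C = 163.8 t/ha * 0.5
C = 81.9 t C/ha

81.9


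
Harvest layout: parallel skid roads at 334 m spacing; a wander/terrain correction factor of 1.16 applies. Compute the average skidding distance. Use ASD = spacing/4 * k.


Formula: ASD = (spacing / 4) * correction
Uncorrected distance = spacing / 4 = 334 / 4 = 83.5 m
ASD = 83.5 * 1.16 = 97 m

97


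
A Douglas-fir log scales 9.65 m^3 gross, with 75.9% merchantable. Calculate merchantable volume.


Formula: MV = V_total * (merchantable_pct / 100)
Merchantable fraction = 75.9% / 100 = 0.759
MV = 9.65 m^3 * 0.759 = 7.324 m^3

7.324


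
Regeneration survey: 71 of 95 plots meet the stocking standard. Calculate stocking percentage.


Formula: Stocking % = stocked plots / total plots * 100
Stocking = 71 / 95 * 100
Stocking = 0.7474 * 100 = 74.7%

74.7


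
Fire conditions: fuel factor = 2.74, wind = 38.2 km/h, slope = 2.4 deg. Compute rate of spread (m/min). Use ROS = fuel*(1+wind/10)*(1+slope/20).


Formula: ROS = fuel * (1 + wind/10) * (1 + slope/20)
Wind factor = 1 + 38.2/10 = 4.82
Slope factor = 1 + 2.4/20 = 1.12
ROS = 2.74 * 4.82 * 1.12 = 14.79 m/min

14.79


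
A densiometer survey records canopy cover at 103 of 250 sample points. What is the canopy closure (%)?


Formula: Canopy closure = covered points / total points * 100
Closure = 103 / 250 * 100
Closure = 0.412 * 100 = 41.2%

41.2


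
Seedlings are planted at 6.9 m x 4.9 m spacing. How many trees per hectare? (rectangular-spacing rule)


Formula: TPH = 10000 m^2/ha / (spacing_x * spacing_y)
Area per tree = 6.9 m * 4.9 m = 33.81 m^2
TPH = 10000 / 33.81 = 296 trees/ha

296


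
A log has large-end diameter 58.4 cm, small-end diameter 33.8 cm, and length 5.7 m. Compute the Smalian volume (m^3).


Smalian: V = (A1 + A2)/2 * L,  A = pi*(D/200)^2
A1 = pi*(58.4/200)^2 = 0.267865 m^2
A2 = pi*(33.8/200)^2 = 0.089727 m^2
V = (0.267865+0.089727)/2*5.7 = 1.0191 m^3

1.0191


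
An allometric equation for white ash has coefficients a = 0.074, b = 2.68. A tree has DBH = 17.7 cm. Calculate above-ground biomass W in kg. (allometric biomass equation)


Formula: W = a * DBH^b  (allometric power law)
DBH^b = 17.7^2.68 = 2210.8962
W = 0.074 * 2210.8962 = 163.6 kg

163.6


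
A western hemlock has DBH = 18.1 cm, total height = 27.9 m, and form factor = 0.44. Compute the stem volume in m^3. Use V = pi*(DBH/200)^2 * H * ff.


Formula: V = pi * (DBH/200)^2 * H * ff
Radius = DBH/200 = 18.1/200 = 0.0905 m
Radius^2 = 0.0905^2 = 0.00819025 m^2
V = pi * 0.00819025 * 27.9 * 0.44
V = 0.316 m^3

0.316


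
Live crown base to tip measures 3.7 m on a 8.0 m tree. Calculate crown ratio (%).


Formula: Crown Ratio = (Crown Length / Total Height) * 100
CR = (3.7 m / 8.0 m) * 100
CR = 0.4625 * 100 = 46.3%

46.3


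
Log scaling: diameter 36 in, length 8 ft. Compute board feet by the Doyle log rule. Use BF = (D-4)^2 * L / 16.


Doyle: BF = (D - 4)^2 * L / 16
Adjusted diameter = 36 - 4 = 32 in
(D-4)^2 = 32^2 = 1024
BF = 1024 * 8 / 16 = 512 BF

512


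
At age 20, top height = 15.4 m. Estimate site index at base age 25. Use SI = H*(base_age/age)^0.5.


Formula: SI = H_dom * (base_age / age)^0.5
Age ratio = 25 / 20 = 1.25
sqrt(age_ratio) = 1.11803
SI = 15.4 * 1.11803 = 17.2 m

17.2


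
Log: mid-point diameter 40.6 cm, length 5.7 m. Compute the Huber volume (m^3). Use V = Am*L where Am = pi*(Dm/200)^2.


Huber: V = Am * L,  Am = pi*(Dm/200)^2
Am = pi*(40.6/200)^2 = 0.129462 m^2
V = 0.129462*5.7 = 0.7379 m^3

0.7379


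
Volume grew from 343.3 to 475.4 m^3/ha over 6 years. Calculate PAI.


Formula: PAI = (V_T2 - V_T1) / (T2 - T1)
Volume increment = 475.4 - 343.3 = 132.1 m^3/ha
PAI = 132.1 / 6 = 22.02 m^3/ha/year

22.02


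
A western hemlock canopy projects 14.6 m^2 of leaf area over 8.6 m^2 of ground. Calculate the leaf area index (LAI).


Formula: LAI = total leaf area / ground area  (dimensionless)
LAI = 14.6 m^2 / 8.6 m^2
LAI = 1.7

1.7


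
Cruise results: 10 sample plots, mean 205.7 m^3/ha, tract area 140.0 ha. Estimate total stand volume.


Formula: Total Volume = Mean Volume per ha * Total Area
Total Volume = 205.7 m^3/ha * 140.0 ha
Total Volume = 28798 m^3

28798


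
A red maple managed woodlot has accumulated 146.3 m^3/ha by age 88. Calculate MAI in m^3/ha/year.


Formula: MAI = Total Volume / Stand Age
MAI = 146.3 m^3/ha / 88 years
MAI = 1.66 m^3/ha/year

1.66


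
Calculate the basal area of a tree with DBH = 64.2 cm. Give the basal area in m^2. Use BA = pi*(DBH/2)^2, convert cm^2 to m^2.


Formula: BA = pi * (DBH/2)^2 / 10000  (cm^2 to m^2)
Radius = DBH/2 = 64.2/2 = 32.1 cm
BA = pi * 32.1^2 / 10000
   = 3237.1285 cm^2 / 10000
   = 0.3237 m^2

0.3237


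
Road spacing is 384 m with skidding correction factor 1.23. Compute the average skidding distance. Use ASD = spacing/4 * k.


Formula: ASD = (spacing / 4) * correction
Uncorrected distance = spacing / 4 = 384 / 4 = 96 m
ASD = 96 * 1.23 = 118 m

118


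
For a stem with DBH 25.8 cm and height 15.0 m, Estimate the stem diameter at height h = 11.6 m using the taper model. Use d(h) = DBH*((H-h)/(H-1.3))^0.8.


Taper: d(h) = DBH * ((H - h) / (H - 1.3))^0.8
Numerator = H - h = 15.0 - 11.6 = 3.4 m
Denominator = H - 1.3 = 15.0 - 1.3 = 13.7 m
Ratio = 3.4 / 13.7 = 0.24818
d = 25.8 * 0.24818^0.8 = 8.5 cm

8.5


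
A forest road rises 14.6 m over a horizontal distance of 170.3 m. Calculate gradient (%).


Formula: Gradient = rise / run * 100
Gradient = 14.6 / 170.3 * 100 = 8.6%

8.6


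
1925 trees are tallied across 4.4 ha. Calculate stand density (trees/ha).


Formula: Stand Density = N_trees / Area_ha
Density = 1925 trees / 4.4 ha
Density = 438 trees/ha

438


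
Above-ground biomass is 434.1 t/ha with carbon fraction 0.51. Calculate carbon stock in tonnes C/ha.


Formula: Carbon Stock = Biomass * Carbon Fraction
C = 434.1 t/ha * 0.51
C = 221.4 t C/ha

221.4


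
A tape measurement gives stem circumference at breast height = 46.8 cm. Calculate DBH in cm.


Formula: DBH = C / pi
DBH = 46.8 / pi
pi = 3.14159...
DBH = 14.9 cm

14.9


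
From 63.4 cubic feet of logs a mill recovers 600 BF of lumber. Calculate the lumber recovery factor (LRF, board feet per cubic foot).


Formula: LRF = Lumber Output (BF) / Log Input (ft^3)
LRF = 600 BF / 63.4 ft^3
LRF = 9.46 BF/ft^3

9.46


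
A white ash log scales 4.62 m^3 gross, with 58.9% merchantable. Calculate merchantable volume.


Formula: MV = V_total * (merchantable_pct / 100)
Merchantable fraction = 58.9% / 100 = 0.589
MV = 4.62 m^3 * 0.589 = 2.721 m^3

2.721


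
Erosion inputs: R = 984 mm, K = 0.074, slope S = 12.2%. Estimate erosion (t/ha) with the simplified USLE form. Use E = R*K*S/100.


Formula: E = R * K * S / 100  (simplified USLE)
R * K = 984 * 0.074 = 72.816
E = 72.816 * 12.2 / 100 = 8.88 t/ha

8.88


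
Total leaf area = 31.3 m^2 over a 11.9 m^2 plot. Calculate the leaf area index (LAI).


Formula: LAI = total leaf area / ground area  (dimensionless)
LAI = 31.3 m^2 / 11.9 m^2
LAI = 2.63

2.63


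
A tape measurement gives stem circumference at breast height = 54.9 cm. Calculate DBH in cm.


Formula: DBH = C / pi
DBH = 54.9 / pi
pi = 3.14159...
DBH = 17.5 cm

17.5


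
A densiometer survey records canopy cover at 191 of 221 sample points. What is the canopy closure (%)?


Formula: Canopy closure = covered points / total points * 100
Closure = 191 / 221 * 100
Closure = 0.8643 * 100 = 86.4%

86.4


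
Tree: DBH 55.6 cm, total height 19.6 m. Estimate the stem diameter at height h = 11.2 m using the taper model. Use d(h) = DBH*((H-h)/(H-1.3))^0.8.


Taper: d(h) = DBH * ((H - h) / (H - 1.3))^0.8
Numerator = H - h = 19.6 - 11.2 = 8.4 m
Denominator = H - 1.3 = 19.6 - 1.3 = 18.3 m
Ratio = 8.4 / 18.3 = 0.45902
d = 55.6 * 0.45902^0.8 = 29.8 cm

29.8


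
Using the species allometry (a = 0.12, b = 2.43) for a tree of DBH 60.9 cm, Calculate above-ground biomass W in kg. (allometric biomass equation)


Formula: W = a * DBH^b  (allometric power law)
DBH^b = 60.9^2.43 = 21708.0104
W = 0.12 * 21708.0104 = 2605.0 kg

2605.0


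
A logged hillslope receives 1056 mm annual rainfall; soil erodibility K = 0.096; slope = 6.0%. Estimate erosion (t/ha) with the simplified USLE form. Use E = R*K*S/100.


Formula: E = R * K * S / 100  (simplified USLE)
R * K = 1056 * 0.096 = 101.376
E = 101.376 * 6.0 / 100 = 6.08 t/ha

6.08


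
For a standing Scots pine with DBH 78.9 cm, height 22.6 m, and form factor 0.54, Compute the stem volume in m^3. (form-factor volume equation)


Formula: V = pi * (DBH/200)^2 * H * ff
Radius = DBH/200 = 78.9/200 = 0.3945 m
Radius^2 = 0.3945^2 = 0.15563025 m^2
V = pi * 0.15563025 * 22.6 * 0.54
V = 5.967 m^3

5.967


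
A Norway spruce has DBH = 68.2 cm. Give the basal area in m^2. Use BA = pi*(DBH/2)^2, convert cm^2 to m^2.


Formula: BA = pi * (DBH/2)^2 / 10000  (cm^2 to m^2)
Radius = DBH/2 = 68.2/2 = 34.1 cm
BA = pi * 34.1^2 / 10000
   = 3653.0754 cm^2 / 10000
   = 0.3653 m^2

0.3653


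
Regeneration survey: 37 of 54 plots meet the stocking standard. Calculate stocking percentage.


Formula: Stocking % = stocked plots / total plots * 100
Stocking = 37 / 54 * 100
Stocking = 0.6852 * 100 = 68.5%

68.5


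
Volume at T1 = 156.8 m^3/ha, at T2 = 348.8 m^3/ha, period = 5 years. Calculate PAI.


Formula: PAI = (V_T2 - V_T1) / (T2 - T1)
Volume increment = 348.8 - 156.8 = 192.0 m^3/ha
PAI = 192.0 / 5 = 38.4 m^3/ha/year

38.4


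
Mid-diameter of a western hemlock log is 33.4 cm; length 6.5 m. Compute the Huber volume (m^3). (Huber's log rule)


Huber: V = Am * L,  Am = pi*(Dm/200)^2
Am = pi*(33.4/200)^2 = 0.087616 m^2
V = 0.087616*6.5 = 0.5695 m^3

0.5695


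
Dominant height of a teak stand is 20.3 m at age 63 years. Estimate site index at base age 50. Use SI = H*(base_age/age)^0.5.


Formula: SI = H_dom * (base_age / age)^0.5
Age ratio = 50 / 63 = 0.79365
sqrt(age_ratio) = 0.89087
SI = 20.3 * 0.89087 = 18.1 m

18.1


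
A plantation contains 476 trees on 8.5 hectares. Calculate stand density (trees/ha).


Formula: Stand Density = N_trees / Area_ha
Density = 476 trees / 8.5 ha
Density = 56 trees/ha

56


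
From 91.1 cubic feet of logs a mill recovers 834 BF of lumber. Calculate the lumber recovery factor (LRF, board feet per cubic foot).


Formula: LRF = Lumber Output (BF) / Log Input (ft^3)
LRF = 834 BF / 91.1 ft^3
LRF = 9.15 BF/ft^3

9.15


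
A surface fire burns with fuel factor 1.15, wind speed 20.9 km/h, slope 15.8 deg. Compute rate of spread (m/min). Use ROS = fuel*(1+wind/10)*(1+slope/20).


Formula: ROS = fuel * (1 + wind/10) * (1 + slope/20)
Wind factor = 1 + 20.9/10 = 3.09
Slope factor = 1 + 15.8/20 = 1.79
ROS = 1.15 * 3.09 * 1.79 = 6.36 m/min

6.36


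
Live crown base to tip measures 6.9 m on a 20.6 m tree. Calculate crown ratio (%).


Formula: Crown Ratio = (Crown Length / Total Height) * 100
CR = (6.9 m / 20.6 m) * 100
CR = 0.335 * 100 = 33.5%

33.5


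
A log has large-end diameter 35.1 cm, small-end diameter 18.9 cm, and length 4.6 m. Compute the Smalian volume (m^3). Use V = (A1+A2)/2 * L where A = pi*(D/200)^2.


Smalian: V = (A1 + A2)/2 * L,  A = pi*(D/200)^2
A1 = pi*(35.1/200)^2 = 0.096762 m^2
A2 = pi*(18.9/200)^2 = 0.028055 m^2
V = (0.096762+0.028055)/2*4.6 = 0.2871 m^3

0.2871


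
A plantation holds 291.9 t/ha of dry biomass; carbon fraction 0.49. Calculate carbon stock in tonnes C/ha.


Formula: Carbon Stock = Biomass * Carbon Fraction
C = 291.9 t/ha * 0.49
C = 143.0 t C/ha

143.0


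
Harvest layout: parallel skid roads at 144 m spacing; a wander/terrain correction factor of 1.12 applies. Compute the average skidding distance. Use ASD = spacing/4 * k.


Formula: ASD = (spacing / 4) * correction
Uncorrected distance = spacing / 4 = 144 / 4 = 36 m
ASD = 36 * 1.12 = 40 m

40


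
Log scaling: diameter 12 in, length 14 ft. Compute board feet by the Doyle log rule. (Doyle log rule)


Doyle: BF = (D - 4)^2 * L / 16
Adjusted diameter = 12 - 4 = 8 in
(D-4)^2 = 8^2 = 64
BF = 64 * 14 / 16 = 56 BF

56


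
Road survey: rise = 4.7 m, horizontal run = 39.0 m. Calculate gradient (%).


Formula: Gradient = rise / run * 100
Gradient = 4.7 / 39.0 * 100 = 12.1%

12.1


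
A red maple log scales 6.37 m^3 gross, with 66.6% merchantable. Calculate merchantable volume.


Formula: MV = V_total * (merchantable_pct / 100)
Merchantable fraction = 66.6% / 100 = 0.666
MV = 6.37 m^3 * 0.666 = 4.242 m^3

4.242


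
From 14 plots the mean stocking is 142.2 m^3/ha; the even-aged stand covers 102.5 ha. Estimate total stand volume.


Formula: Total Volume = Mean Volume per ha * Total Area
Total Volume = 142.2 m^3/ha * 102.5 ha
Total Volume = 14576 m^3

14576


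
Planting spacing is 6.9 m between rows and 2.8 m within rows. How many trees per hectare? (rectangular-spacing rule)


Formula: TPH = 10000 m^2/ha / (spacing_x * spacing_y)
Area per tree = 6.9 m * 2.8 m = 19.32 m^2
TPH = 10000 / 19.32 = 518 trees/ha

518


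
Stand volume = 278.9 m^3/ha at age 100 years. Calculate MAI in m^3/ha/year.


Formula: MAI = Total Volume / Stand Age
MAI = 278.9 m^3/ha / 100 years
MAI = 2.79 m^3/ha/year

2.79


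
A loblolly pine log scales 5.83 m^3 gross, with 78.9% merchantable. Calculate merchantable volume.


Formula: MV = V_total * (merchantable_pct / 100)
Merchantable fraction = 78.9% / 100 = 0.789
MV = 5.83 m^3 * 0.789 = 4.6 m^3

4.6


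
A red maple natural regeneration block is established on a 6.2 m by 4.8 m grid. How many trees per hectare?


Formula: TPH = 10000 m^2/ha / (spacing_x * spacing_y)
Area per tree = 6.2 m * 4.8 m = 29.76 m^2
TPH = 10000 / 29.76 = 336 trees/ha

336


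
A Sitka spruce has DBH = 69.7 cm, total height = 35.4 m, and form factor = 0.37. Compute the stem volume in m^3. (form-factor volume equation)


Formula: V = pi * (DBH/200)^2 * H * ff
Radius = DBH/200 = 69.7/200 = 0.3485 m
Radius^2 = 0.3485^2 = 0.12145225 m^2
V = pi * 0.12145225 * 35.4 * 0.37
V = 4.998 m^3

4.998


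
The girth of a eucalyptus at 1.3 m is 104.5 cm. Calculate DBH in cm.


Formula: DBH = C / pi
DBH = 104.5 / pi
pi = 3.14159...
DBH = 33.3 cm

33.3


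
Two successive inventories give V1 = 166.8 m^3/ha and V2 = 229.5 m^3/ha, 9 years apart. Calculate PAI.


Formula: PAI = (V_T2 - V_T1) / (T2 - T1)
Volume increment = 229.5 - 166.8 = 62.7 m^3/ha
PAI = 62.7 / 9 = 6.97 m^3/ha/year

6.97


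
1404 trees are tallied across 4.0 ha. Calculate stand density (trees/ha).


Formula: Stand Density = N_trees / Area_ha
Density = 1404 trees / 4.0 ha
Density = 351 trees/ha

351


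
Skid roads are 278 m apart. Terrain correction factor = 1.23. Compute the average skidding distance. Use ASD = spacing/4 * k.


Formula: ASD = (spacing / 4) * correction
Uncorrected distance = spacing / 4 = 278 / 4 = 69.5 m
ASD = 69.5 * 1.23 = 85 m

85


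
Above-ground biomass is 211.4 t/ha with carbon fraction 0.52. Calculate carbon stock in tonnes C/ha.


Formula: Carbon Stock = Biomass * Carbon Fraction
C = 211.4 t/ha * 0.52
C = 109.9 t C/ha

109.9


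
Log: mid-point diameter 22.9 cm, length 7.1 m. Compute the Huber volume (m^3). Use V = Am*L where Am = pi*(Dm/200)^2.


Huber: V = Am * L,  Am = pi*(Dm/200)^2
Am = pi*(22.9/200)^2 = 0.041187 m^2
V = 0.041187*7.1 = 0.2924 m^3

0.2924


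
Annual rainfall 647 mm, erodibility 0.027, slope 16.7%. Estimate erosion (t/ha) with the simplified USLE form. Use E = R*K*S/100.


Formula: E = R * K * S / 100  (simplified USLE)
R * K = 647 * 0.027 = 17.469
E = 17.469 * 16.7 / 100 = 2.92 t/ha

2.92


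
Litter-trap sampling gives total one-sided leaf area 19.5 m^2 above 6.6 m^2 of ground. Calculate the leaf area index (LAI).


Formula: LAI = total leaf area / ground area  (dimensionless)
LAI = 19.5 m^2 / 6.6 m^2
LAI = 2.95

2.95


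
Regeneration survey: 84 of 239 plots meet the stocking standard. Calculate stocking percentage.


Formula: Stocking % = stocked plots / total plots * 100
Stocking = 84 / 239 * 100
Stocking = 0.3515 * 100 = 35.1%

35.1


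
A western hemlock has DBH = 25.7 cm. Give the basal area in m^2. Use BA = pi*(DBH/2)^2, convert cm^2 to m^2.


Formula: BA = pi * (DBH/2)^2 / 10000  (cm^2 to m^2)
Radius = DBH/2 = 25.7/2 = 12.85 cm
BA = pi * 12.85^2 / 10000
   = 518.7476 cm^2 / 10000
   = 0.0519 m^2

0.0519


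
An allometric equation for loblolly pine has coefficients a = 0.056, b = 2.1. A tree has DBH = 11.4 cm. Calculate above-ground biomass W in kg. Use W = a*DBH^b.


Formula: W = a * DBH^b  (allometric power law)
DBH^b = 11.4^2.1 = 165.7678
W = 0.056 * 165.7678 = 9.3 kg

9.3


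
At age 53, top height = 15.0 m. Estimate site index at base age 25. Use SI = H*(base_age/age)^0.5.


Formula: SI = H_dom * (base_age / age)^0.5
Age ratio = 25 / 53 = 0.4717
sqrt(age_ratio) = 0.6868
SI = 15.0 * 0.6868 = 10.3 m

10.3


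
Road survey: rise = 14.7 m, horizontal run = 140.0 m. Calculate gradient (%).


Formula: Gradient = rise / run * 100
Gradient = 14.7 / 140.0 * 100 = 10.5%

10.5


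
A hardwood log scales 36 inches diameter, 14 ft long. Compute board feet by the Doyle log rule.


Doyle: BF = (D - 4)^2 * L / 16
Adjusted diameter = 36 - 4 = 32 in
(D-4)^2 = 32^2 = 1024
BF = 1024 * 14 / 16 = 896 BF

896


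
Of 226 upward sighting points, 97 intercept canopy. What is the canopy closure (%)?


Formula: Canopy closure = covered points / total points * 100
Closure = 97 / 226 * 100
Closure = 0.4292 * 100 = 42.9%

42.9


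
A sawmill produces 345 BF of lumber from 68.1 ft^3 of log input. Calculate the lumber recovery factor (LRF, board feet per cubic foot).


Formula: LRF = Lumber Output (BF) / Log Input (ft^3)
LRF = 345 BF / 68.1 ft^3
LRF = 5.07 BF/ft^3

5.07


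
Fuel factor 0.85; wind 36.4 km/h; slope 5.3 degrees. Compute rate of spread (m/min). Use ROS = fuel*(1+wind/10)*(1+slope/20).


Formula: ROS = fuel * (1 + wind/10) * (1 + slope/20)
Wind factor = 1 + 36.4/10 = 4.64
Slope factor = 1 + 5.3/20 = 1.265
ROS = 0.85 * 4.64 * 1.265 = 4.99 m/min

4.99


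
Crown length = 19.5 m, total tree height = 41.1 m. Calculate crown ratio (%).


Formula: Crown Ratio = (Crown Length / Total Height) * 100
CR = (19.5 m / 41.1 m) * 100
CR = 0.4745 * 100 = 47.4%

47.4


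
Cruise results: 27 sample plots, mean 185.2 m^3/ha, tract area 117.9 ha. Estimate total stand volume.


Formula: Total Volume = Mean Volume per ha * Total Area
Total Volume = 185.2 m^3/ha * 117.9 ha
Total Volume = 21835 m^3

21835


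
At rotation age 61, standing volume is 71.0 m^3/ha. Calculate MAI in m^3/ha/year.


Formula: MAI = Total Volume / Stand Age
MAI = 71.0 m^3/ha / 61 years
MAI = 1.16 m^3/ha/year

1.16


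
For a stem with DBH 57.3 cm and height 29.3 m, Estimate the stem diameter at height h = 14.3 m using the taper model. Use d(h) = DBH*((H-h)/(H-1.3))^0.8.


Taper: d(h) = DBH * ((H - h) / (H - 1.3))^0.8
Numerator = H - h = 29.3 - 14.3 = 15.0 m
Denominator = H - 1.3 = 29.3 - 1.3 = 28.0 m
Ratio = 15.0 / 28.0 = 0.53571
d = 57.3 * 0.53571^0.8 = 34.8 cm

34.8


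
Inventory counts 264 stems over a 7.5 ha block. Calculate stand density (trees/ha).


Formula: Stand Density = N_trees / Area_ha
Density = 264 trees / 7.5 ha
Density = 35 trees/ha

35


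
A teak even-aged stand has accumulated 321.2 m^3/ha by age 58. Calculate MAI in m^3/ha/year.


Formula: MAI = Total Volume / Stand Age
MAI = 321.2 m^3/ha / 58 years
MAI = 5.54 m^3/ha/year

5.54


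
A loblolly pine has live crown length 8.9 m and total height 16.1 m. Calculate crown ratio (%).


Formula: Crown Ratio = (Crown Length / Total Height) * 100
CR = (8.9 m / 16.1 m) * 100
CR = 0.5528 * 100 = 55.3%

55.3


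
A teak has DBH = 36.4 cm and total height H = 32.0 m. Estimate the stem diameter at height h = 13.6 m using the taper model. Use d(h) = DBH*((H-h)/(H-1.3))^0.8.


Taper: d(h) = DBH * ((H - h) / (H - 1.3))^0.8
Numerator = H - h = 32.0 - 13.6 = 18.4 m
Denominator = H - 1.3 = 32.0 - 1.3 = 30.7 m
Ratio = 18.4 / 30.7 = 0.59935
d = 36.4 * 0.59935^0.8 = 24.2 cm

24.2


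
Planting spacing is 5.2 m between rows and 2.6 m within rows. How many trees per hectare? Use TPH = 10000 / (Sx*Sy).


Formula: TPH = 10000 m^2/ha / (spacing_x * spacing_y)
Area per tree = 5.2 m * 2.6 m = 13.52 m^2
TPH = 10000 / 13.52 = 740 trees/ha

740


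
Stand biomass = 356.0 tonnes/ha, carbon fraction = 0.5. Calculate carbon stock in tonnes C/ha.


Formula: Carbon Stock = Biomass * Carbon Fraction
C = 356.0 t/ha * 0.5
C = 178.0 t C/ha

178.0


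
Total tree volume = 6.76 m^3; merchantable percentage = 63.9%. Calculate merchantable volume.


Formula: MV = V_total * (merchantable_pct / 100)
Merchantable fraction = 63.9% / 100 = 0.639
MV = 6.76 m^3 * 0.639 = 4.32 m^3

4.32


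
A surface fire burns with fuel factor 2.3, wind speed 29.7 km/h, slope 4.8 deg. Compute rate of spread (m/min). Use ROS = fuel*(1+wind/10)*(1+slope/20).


Formula: ROS = fuel * (1 + wind/10) * (1 + slope/20)
Wind factor = 1 + 29.7/10 = 3.97
Slope factor = 1 + 4.8/20 = 1.24
ROS = 2.3 * 3.97 * 1.24 = 11.32 m/min

11.32


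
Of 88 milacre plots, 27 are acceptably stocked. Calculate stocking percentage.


Formula: Stocking % = stocked plots / total plots * 100
Stocking = 27 / 88 * 100
Stocking = 0.3068 * 100 = 30.7%

30.7


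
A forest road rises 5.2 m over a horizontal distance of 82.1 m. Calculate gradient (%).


Formula: Gradient = rise / run * 100
Gradient = 5.2 / 82.1 * 100 = 6.3%

6.3


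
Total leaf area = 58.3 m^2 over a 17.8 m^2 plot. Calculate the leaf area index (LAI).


Formula: LAI = total leaf area / ground area  (dimensionless)
LAI = 58.3 m^2 / 17.8 m^2
LAI = 3.28

3.28


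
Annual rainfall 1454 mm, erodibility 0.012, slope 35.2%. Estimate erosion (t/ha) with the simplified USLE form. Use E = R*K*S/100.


Formula: E = R * K * S / 100  (simplified USLE)
R * K = 1454 * 0.012 = 17.448
E = 17.448 * 35.2 / 100 = 6.14 t/ha

6.14


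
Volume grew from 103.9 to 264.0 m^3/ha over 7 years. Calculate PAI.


Formula: PAI = (V_T2 - V_T1) / (T2 - T1)
Volume increment = 264.0 - 103.9 = 160.1 m^3/ha
PAI = 160.1 / 7 = 22.87 m^3/ha/year

22.87


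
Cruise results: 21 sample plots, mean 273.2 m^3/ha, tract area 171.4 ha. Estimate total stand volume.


Formula: Total Volume = Mean Volume per ha * Total Area
Total Volume = 273.2 m^3/ha * 171.4 ha
Total Volume = 46826 m^3

46826


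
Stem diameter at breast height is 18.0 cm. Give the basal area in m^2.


Formula: BA = pi * (DBH/2)^2 / 10000  (cm^2 to m^2)
Radius = DBH/2 = 18.0/2 = 9.0 cm
BA = pi * 9.0^2 / 10000
   = 254.469 cm^2 / 10000
   = 0.0254 m^2

0.0254


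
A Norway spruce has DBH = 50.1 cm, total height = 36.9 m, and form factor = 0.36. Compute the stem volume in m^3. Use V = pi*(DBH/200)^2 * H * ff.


Formula: V = pi * (DBH/200)^2 * H * ff
Radius = DBH/200 = 50.1/200 = 0.2505 m
Radius^2 = 0.2505^2 = 0.06275025 m^2
V = pi * 0.06275025 * 36.9 * 0.36
V = 2.619 m^3

2.619


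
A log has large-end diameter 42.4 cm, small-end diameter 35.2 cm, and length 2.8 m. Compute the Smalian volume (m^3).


Smalian: V = (A1 + A2)/2 * L,  A = pi*(D/200)^2
A1 = pi*(42.4/200)^2 = 0.141196 m^2
A2 = pi*(35.2/200)^2 = 0.097314 m^2
V = (0.141196+0.097314)/2*2.8 = 0.3339 m^3

0.3339


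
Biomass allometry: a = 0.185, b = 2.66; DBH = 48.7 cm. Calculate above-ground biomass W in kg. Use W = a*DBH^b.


Formula: W = a * DBH^b  (allometric power law)
DBH^b = 48.7^2.66 = 30819.6028
W = 0.185 * 30819.6028 = 5701.6 kg

5701.6


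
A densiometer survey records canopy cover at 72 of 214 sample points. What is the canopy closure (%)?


Formula: Canopy closure = covered points / total points * 100
Closure = 72 / 214 * 100
Closure = 0.3364 * 100 = 33.6%

33.6


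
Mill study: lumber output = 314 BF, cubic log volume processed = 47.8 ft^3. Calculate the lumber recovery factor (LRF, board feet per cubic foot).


Formula: LRF = Lumber Output (BF) / Log Input (ft^3)
LRF = 314 BF / 47.8 ft^3
LRF = 6.57 BF/ft^3

6.57


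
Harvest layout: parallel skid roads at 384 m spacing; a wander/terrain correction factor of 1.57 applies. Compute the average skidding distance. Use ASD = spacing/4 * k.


Formula: ASD = (spacing / 4) * correction
Uncorrected distance = spacing / 4 = 384 / 4 = 96 m
ASD = 96 * 1.57 = 151 m

151


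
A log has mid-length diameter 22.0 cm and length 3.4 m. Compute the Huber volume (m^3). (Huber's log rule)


Huber: V = Am * L,  Am = pi*(Dm/200)^2
Am = pi*(22.0/200)^2 = 0.038013 m^2
V = 0.038013*3.4 = 0.1292 m^3

0.1292


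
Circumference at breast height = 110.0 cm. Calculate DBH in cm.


Formula: DBH = C / pi
DBH = 110.0 / pi
pi = 3.14159...
DBH = 35.0 cm

35.0


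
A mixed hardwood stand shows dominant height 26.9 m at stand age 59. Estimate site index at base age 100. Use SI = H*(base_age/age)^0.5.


Formula: SI = H_dom * (base_age / age)^0.5
Age ratio = 100 / 59 = 1.69492
sqrt(age_ratio) = 1.30189
SI = 26.9 * 1.30189 = 35.0 m

35.0


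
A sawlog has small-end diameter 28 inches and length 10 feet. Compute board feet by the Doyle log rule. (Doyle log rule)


Doyle: BF = (D - 4)^2 * L / 16
Adjusted diameter = 28 - 4 = 24 in
(D-4)^2 = 24^2 = 576
BF = 576 * 10 / 16 = 360 BF

360


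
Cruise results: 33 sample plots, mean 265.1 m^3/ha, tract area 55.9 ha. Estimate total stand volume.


Formula: Total Volume = Mean Volume per ha * Total Area
Total Volume = 265.1 m^3/ha * 55.9 ha
Total Volume = 14819 m^3

14819


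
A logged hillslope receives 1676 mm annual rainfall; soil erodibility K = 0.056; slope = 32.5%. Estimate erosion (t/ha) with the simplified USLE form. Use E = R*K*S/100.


Formula: E = R * K * S / 100  (simplified USLE)
R * K = 1676 * 0.056 = 93.856
E = 93.856 * 32.5 / 100 = 30.5 t/ha

30.5


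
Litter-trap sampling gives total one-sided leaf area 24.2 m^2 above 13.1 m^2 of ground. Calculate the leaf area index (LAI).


Formula: LAI = total leaf area / ground area  (dimensionless)
LAI = 24.2 m^2 / 13.1 m^2
LAI = 1.85

1.85


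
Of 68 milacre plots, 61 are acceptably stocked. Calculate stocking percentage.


Formula: Stocking % = stocked plots / total plots * 100
Stocking = 61 / 68 * 100
Stocking = 0.8971 * 100 = 89.7%

89.7


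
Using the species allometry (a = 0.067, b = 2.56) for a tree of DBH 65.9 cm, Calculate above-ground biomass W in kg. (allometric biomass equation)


Formula: W = a * DBH^b  (allometric power law)
DBH^b = 65.9^2.56 = 45325.9235
W = 0.067 * 45325.9235 = 3036.8 kg

3036.8


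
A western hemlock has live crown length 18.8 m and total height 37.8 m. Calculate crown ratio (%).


Formula: Crown Ratio = (Crown Length / Total Height) * 100
CR = (18.8 m / 37.8 m) * 100
CR = 0.4974 * 100 = 49.7%

49.7


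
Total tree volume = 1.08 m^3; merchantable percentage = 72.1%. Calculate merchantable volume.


Formula: MV = V_total * (merchantable_pct / 100)
Merchantable fraction = 72.1% / 100 = 0.721
MV = 1.08 m^3 * 0.721 = 0.779 m^3

0.779


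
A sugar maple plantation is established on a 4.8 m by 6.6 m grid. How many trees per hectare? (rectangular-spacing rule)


Formula: TPH = 10000 m^2/ha / (spacing_x * spacing_y)
Area per tree = 4.8 m * 6.6 m = 31.68 m^2
TPH = 10000 / 31.68 = 316 trees/ha

316


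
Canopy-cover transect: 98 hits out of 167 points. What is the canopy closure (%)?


Formula: Canopy closure = covered points / total points * 100
Closure = 98 / 167 * 100
Closure = 0.5868 * 100 = 58.7%

58.7


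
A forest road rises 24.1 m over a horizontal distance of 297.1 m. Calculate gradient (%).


Formula: Gradient = rise / run * 100
Gradient = 24.1 / 297.1 * 100 = 8.1%

8.1


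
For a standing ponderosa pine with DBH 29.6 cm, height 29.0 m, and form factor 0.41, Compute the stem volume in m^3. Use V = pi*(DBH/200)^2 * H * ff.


Formula: V = pi * (DBH/200)^2 * H * ff
Radius = DBH/200 = 29.6/200 = 0.148 m
Radius^2 = 0.148^2 = 0.021904 m^2
V = pi * 0.021904 * 29.0 * 0.41
V = 0.818 m^3

0.818


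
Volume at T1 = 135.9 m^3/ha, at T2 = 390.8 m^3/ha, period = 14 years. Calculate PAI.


Formula: PAI = (V_T2 - V_T1) / (T2 - T1)
Volume increment = 390.8 - 135.9 = 254.9 m^3/ha
PAI = 254.9 / 14 = 18.21 m^3/ha/year

18.21


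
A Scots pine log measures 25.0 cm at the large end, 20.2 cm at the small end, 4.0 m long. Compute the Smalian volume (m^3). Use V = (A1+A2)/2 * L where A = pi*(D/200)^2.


Smalian: V = (A1 + A2)/2 * L,  A = pi*(D/200)^2
A1 = pi*(25.0/200)^2 = 0.049087 m^2
A2 = pi*(20.2/200)^2 = 0.032047 m^2
V = (0.049087+0.032047)/2*4.0 = 0.1623 m^3

0.1623


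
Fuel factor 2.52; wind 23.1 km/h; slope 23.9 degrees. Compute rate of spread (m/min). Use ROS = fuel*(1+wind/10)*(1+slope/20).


Formula: ROS = fuel * (1 + wind/10) * (1 + slope/20)
Wind factor = 1 + 23.1/10 = 3.31
Slope factor = 1 + 23.9/20 = 2.195
ROS = 2.52 * 3.31 * 2.195 = 18.31 m/min

18.31


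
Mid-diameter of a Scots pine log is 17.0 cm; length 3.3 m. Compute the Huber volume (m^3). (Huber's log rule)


Huber: V = Am * L,  Am = pi*(Dm/200)^2
Am = pi*(17.0/200)^2 = 0.022698 m^2
V = 0.022698*3.3 = 0.0749 m^3

0.0749


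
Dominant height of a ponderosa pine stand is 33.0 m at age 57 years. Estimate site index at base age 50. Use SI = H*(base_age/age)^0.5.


Formula: SI = H_dom * (base_age / age)^0.5
Age ratio = 50 / 57 = 0.87719
sqrt(age_ratio) = 0.93659
SI = 33.0 * 0.93659 = 30.9 m

30.9


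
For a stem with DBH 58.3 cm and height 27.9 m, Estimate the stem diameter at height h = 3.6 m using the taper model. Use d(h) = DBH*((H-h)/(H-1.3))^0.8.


Taper: d(h) = DBH * ((H - h) / (H - 1.3))^0.8
Numerator = H - h = 27.9 - 3.6 = 24.3 m
Denominator = H - 1.3 = 27.9 - 1.3 = 26.6 m
Ratio = 24.3 / 26.6 = 0.91353
d = 58.3 * 0.91353^0.8 = 54.2 cm

54.2


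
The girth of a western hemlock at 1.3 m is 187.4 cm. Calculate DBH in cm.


Formula: DBH = C / pi
DBH = 187.4 / pi
pi = 3.14159...
DBH = 59.7 cm

59.7


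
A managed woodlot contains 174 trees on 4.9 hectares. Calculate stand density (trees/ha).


Formula: Stand Density = N_trees / Area_ha
Density = 174 trees / 4.9 ha
Density = 36 trees/ha

36


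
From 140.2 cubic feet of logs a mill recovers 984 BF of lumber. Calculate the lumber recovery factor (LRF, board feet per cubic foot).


Formula: LRF = Lumber Output (BF) / Log Input (ft^3)
LRF = 984 BF / 140.2 ft^3
LRF = 7.02 BF/ft^3

7.02


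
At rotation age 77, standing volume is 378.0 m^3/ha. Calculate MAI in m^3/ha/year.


Formula: MAI = Total Volume / Stand Age
MAI = 378.0 m^3/ha / 77 years
MAI = 4.91 m^3/ha/year

4.91


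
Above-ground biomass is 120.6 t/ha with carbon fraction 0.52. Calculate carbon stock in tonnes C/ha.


Formula: Carbon Stock = Biomass * Carbon Fraction
C = 120.6 t/ha * 0.52
C = 62.7 t C/ha

62.7


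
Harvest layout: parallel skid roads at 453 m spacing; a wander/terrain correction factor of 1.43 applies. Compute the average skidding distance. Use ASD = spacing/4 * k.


Formula: ASD = (spacing / 4) * correction
Uncorrected distance = spacing / 4 = 453 / 4 = 113.25 m
ASD = 113.25 * 1.43 = 162 m

162


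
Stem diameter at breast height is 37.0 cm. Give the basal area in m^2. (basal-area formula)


Formula: BA = pi * (DBH/2)^2 / 10000  (cm^2 to m^2)
Radius = DBH/2 = 37.0/2 = 18.5 cm
BA = pi * 18.5^2 / 10000
   = 1075.2101 cm^2 / 10000
   = 0.1075 m^2

0.1075


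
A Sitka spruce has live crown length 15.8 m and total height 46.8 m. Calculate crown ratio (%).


Formula: Crown Ratio = (Crown Length / Total Height) * 100
CR = (15.8 m / 46.8 m) * 100
CR = 0.3376 * 100 = 33.8%

33.8


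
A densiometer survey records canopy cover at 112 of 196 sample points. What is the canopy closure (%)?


Formula: Canopy closure = covered points / total points * 100
Closure = 112 / 196 * 100
Closure = 0.5714 * 100 = 57.1%

57.1


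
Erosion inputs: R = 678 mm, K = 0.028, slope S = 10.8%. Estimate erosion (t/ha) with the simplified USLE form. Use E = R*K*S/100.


Formula: E = R * K * S / 100  (simplified USLE)
R * K = 678 * 0.028 = 18.984
E = 18.984 * 10.8 / 100 = 2.05 t/ha

2.05


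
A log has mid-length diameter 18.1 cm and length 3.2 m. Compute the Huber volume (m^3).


Huber: V = Am * L,  Am = pi*(Dm/200)^2
Am = pi*(18.1/200)^2 = 0.02573 m^2
V = 0.02573*3.2 = 0.0823 m^3

0.0823


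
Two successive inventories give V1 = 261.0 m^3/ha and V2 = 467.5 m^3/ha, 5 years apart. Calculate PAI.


Formula: PAI = (V_T2 - V_T1) / (T2 - T1)
Volume increment = 467.5 - 261.0 = 206.5 m^3/ha
PAI = 206.5 / 5 = 41.3 m^3/ha/year

41.3


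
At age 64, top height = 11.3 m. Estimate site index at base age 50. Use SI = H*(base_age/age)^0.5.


Formula: SI = H_dom * (base_age / age)^0.5
Age ratio = 50 / 64 = 0.78125
sqrt(age_ratio) = 0.88388
SI = 11.3 * 0.88388 = 10.0 m

10.0


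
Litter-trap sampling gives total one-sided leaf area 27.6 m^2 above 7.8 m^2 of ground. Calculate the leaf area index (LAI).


Formula: LAI = total leaf area / ground area  (dimensionless)
LAI = 27.6 m^2 / 7.8 m^2
LAI = 3.54

3.54


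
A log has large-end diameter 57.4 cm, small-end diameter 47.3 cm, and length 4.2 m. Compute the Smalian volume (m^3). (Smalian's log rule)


Smalian: V = (A1 + A2)/2 * L,  A = pi*(D/200)^2
A1 = pi*(57.4/200)^2 = 0.25877 m^2
A2 = pi*(47.3/200)^2 = 0.175716 m^2
V = (0.25877+0.175716)/2*4.2 = 0.9124 m^3

0.9124


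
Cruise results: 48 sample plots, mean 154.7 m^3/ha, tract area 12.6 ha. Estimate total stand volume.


Formula: Total Volume = Mean Volume per ha * Total Area
Total Volume = 154.7 m^3/ha * 12.6 ha
Total Volume = 1949 m^3

1949


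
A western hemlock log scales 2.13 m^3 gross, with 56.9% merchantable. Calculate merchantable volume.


Formula: MV = V_total * (merchantable_pct / 100)
Merchantable fraction = 56.9% / 100 = 0.569
MV = 2.13 m^3 * 0.569 = 1.212 m^3

1.212


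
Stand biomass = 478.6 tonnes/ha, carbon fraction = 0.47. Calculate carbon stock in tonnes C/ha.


Formula: Carbon Stock = Biomass * Carbon Fraction
C = 478.6 t/ha * 0.47
C = 224.9 t C/ha

224.9


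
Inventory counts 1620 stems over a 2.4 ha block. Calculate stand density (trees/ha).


Formula: Stand Density = N_trees / Area_ha
Density = 1620 trees / 2.4 ha
Density = 675 trees/ha

675


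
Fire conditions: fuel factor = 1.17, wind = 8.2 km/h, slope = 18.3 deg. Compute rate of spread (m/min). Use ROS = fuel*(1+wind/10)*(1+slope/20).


Formula: ROS = fuel * (1 + wind/10) * (1 + slope/20)
Wind factor = 1 + 8.2/10 = 1.82
Slope factor = 1 + 18.3/20 = 1.915
ROS = 1.17 * 1.82 * 1.915 = 4.08 m/min

4.08
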